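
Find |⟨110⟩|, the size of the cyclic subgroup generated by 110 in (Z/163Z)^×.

18

The order of 110 must divide φ(163) = 163 − 1 = 162 = 2 · 3^4.
Divisors of 162: 1, 2, 3, 6, 9, 18, 27, 54, 81, 162.
Evaluate successive powers at the divisors of 162:
110^1 ≡ 110 (mod 163)
110^2 ≡ 38 (mod 163)
110^3 ≡ 105 (mod 163)
110^6 ≡ 104 (mod 163)
110^9 ≡ 162 (mod 163)
110^18 ≡ 1 (mod 163) ✓
The smallest such exponent is 18, so the order of 110 is 18.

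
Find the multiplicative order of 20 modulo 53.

52

By Lagrange's theorem, ord_53(20) divides φ(53) = 53 − 1 = 52 = 2^2 · 13.
Divisors of 52: 1, 2, 4, 13, 26, 52.
Compute 20^d (mod 53) for the divisors d until we hit 1:
20^1 ≡ 20 (mod 53)
20^2 ≡ 29 (mod 53)
20^4 ≡ 46 (mod 53)
20^13 ≡ 30 (mod 53)
20^26 ≡ 52 (mod 53)
20^52 ≡ 1 (mod 53) ✓
So ord_53(20) = 52.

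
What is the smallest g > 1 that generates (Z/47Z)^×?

φ(47) = 47 − 1 = 46 = 2 · 23.
Test candidates g = 2, 3, … against the prime factors q ∈ {2, 23} of φ(47): g is a generator iff g^(46/q) ≢ 1 for every such q.
g = 2: 2^23 ≡ 1 — hits 1, so not a primitive root.
g = 3: 3^23 ≡ 1 — hits 1, so not a primitive root.
g = 4: 4^23 ≡ 1 — hits 1, so not a primitive root.
g = 5: 5^23 ≡ 46; 5^2 ≡ 25 — none is 1, so 5 is a primitive root.
The smallest primitive root modulo 47 is 5.

5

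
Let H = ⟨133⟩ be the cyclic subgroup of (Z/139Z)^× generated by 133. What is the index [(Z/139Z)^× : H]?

The order of 133 must divide φ(139) = 139 − 1 = 138 = 2 · 3 · 23.
Divisors of 138: 1, 2, 3, 6, 23, 46, 69, 138.
Compute 133^d (mod 139) for the divisors d until we hit 1:
133^1 ≡ 133
133^2 ≡ 36
133^3 ≡ 62
133^6 ≡ 91
133^23 ≡ 138
133^46 ≡ 1
The order of 133 is 46, so the subgroup it generates has 46 elements.
[(Z/139Z)^× : ⟨133⟩] = 138/46 = 3.

3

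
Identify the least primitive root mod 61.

2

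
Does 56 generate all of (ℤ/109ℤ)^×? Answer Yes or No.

Yes

φ(109) = 109 − 1 = 108 = 2^2 · 3^3.
56 is a primitive root mod 109 iff 56^(φ(109)/q) ≢ 1 for every prime q | φ(109), i.e. q ∈ {2, 3}.
56^54 ≡ 108 (mod 109)  [q = 2: ≢ 1 ✓]
56^36 ≡ 63 (mod 109)  [q = 3: ≢ 1 ✓]
All checks pass, so 56 has order 108 and is a primitive root modulo 109.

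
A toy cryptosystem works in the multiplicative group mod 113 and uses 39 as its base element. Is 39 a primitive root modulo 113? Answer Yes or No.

φ(113) = 113 − 1 = 112 = 2^4 · 7.
It suffices to check that the order of 39 is not a proper divisor of 112: compute 39^(112/q) for q ∈ {2, 7}.
39^56 ≡ 112 (mod 113)  [q = 2: ≢ 1 ✓]
39^16 ≡ 28 (mod 113)  [q = 7: ≢ 1 ✓]
Every test exponent gives a nontrivial residue, hence 39 generates the full group.

Yes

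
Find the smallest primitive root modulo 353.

3

φ(353) = 353 − 1 = 352 = 2^5 · 11.
g is a primitive root iff g^(352/q) ≢ 1 (mod 353) for each prime q ∈ {2, 11}.
g = 2: 2^176 ≡ 1 — hits 1, so not a primitive root.
g = 3: 3^176 ≡ 352; 3^32 ≡ 140 — none is 1, so 3 is a primitive root.
So 3 is the smallest generator of (Z/353Z)^×.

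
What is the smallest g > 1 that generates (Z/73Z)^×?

5

φ(73) = 73 − 1 = 72 = 2^3 · 3^2.
Test candidates g = 2, 3, … against the prime factors q ∈ {2, 3} of φ(73): g is a generator iff g^(72/q) ≢ 1 for every such q.
g = 2: 2^36 ≡ 1 — hits 1, so not a primitive root.
g = 3: 3^36 ≡ 1 — hits 1, so not a primitive root.
g = 4: 4^36 ≡ 1 — hits 1, so not a primitive root.
g = 5: 5^36 ≡ 72; 5^24 ≡ 8 — none is 1, so 5 is a primitive root.
The smallest primitive root modulo 73 is 5.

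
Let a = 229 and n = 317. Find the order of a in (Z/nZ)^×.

By Lagrange's theorem, ord_317(229) divides φ(317) = 317 − 1 = 316 = 2^2 · 79.
Divisors of 316: 1, 2, 4, 79, 158, 316.
Evaluate successive powers at the divisors of 316:
229^1 ≡ 229 (mod 317)
229^2 ≡ 136 (mod 317)
229^4 ≡ 110 (mod 317)
229^79 ≡ 203 (mod 317)
229^158 ≡ 316 (mod 317)
229^316 ≡ 1 (mod 317) ✓
Therefore the multiplicative order of 229 modulo 317 is 316.

316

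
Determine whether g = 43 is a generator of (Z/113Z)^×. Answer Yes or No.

Yes

φ(113) = 113 − 1 = 112 = 2^4 · 7.
43 is a primitive root mod 113 iff 43^(φ(113)/q) ≢ 1 for every prime q | φ(113), i.e. q ∈ {2, 7}.
43^56 ≡ 112 (mod 113)  [q = 2: ≢ 1 ✓]
43^16 ≡ 109 (mod 113)  [q = 7: ≢ 1 ✓]
All checks pass, so 43 has order 112 and is a primitive root modulo 113.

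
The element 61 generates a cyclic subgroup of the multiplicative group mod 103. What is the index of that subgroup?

ord(61) | φ(103) = 103 − 1 = 102 = 2 · 3 · 17.
Divisors of 102: 1, 2, 3, 6, 17, 34, 51, 102.
Test each divisor d:
61^1 ≡ 61
61^2 ≡ 13
61^3 ≡ 72
61^6 ≡ 34
61^17 ≡ 1
So ord_103(61) = 17, hence |⟨61⟩| = 17.
[(Z/103Z)^× : ⟨61⟩] = 102/17 = 6.

6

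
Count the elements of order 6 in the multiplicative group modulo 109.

2

φ(109) = 109 − 1 = 108 = 2^2 · 3^3.
Since (Z/109Z)^× is cyclic of order 108, the number of elements of order d is φ(d) when d | 108 and 0 otherwise.
6 = 2 · 3 divides 108, and φ(6) = 2.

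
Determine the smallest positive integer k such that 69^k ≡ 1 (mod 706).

The order of 69 must divide φ(706) = φ(2)·φ(353) = 1·352 = 352 = 2^5 · 11.
Divisors of 352: 1, 2, 4, 8, 11, 16, 22, 32, 44, 88, 176, 352.
Evaluate successive powers at the divisors of 352:
69^1 ≡ 69
69^2 ≡ 525
69^4 ≡ 285
69^8 ≡ 35
69^11 ≡ 605
69^16 ≡ 519
69^22 ≡ 317
69^32 ≡ 375
69^44 ≡ 237
69^88 ≡ 395
69^176 ≡ 705
69^352 ≡ 1
The smallest such exponent is 352, so the order of 69 is 352.

352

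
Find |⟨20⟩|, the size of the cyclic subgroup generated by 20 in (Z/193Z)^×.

64

The order of 20 must divide φ(193) = 193 − 1 = 192 = 2^6 · 3.
Divisors of 192: 1, 2, 3, 4, 6, 8, 12, 16, 24, 32, 48, 64, 96, 192.
Compute 20^d (mod 193) for the divisors d until we hit 1:
20^1 ≡ 20 (mod 193)
20^2 ≡ 14 (mod 193)
20^3 ≡ 87 (mod 193)
20^4 ≡ 3 (mod 193)
20^6 ≡ 42 (mod 193)
20^8 ≡ 9 (mod 193)
20^12 ≡ 27 (mod 193)
20^16 ≡ 81 (mod 193)
20^24 ≡ 150 (mod 193)
20^32 ≡ 192 (mod 193)
20^48 ≡ 112 (mod 193)
20^64 ≡ 1 (mod 193) ✓
The smallest such exponent is 64, so the order of 20 is 64.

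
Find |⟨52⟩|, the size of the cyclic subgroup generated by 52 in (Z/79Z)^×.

13

The order of 52 must divide φ(79) = 79 − 1 = 78 = 2 · 3 · 13.
Divisors of 78: 1, 2, 3, 6, 13, 26, 39, 78.
Compute 52^d (mod 79) for the divisors d until we hit 1:
52^1 ≡ 52 (mod 79)
52^2 ≡ 18 (mod 79)
52^3 ≡ 67 (mod 79)
52^6 ≡ 65 (mod 79)
52^13 ≡ 1 (mod 79) ✓
Hence ord(52) = 13.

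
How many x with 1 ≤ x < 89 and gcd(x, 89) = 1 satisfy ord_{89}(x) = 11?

10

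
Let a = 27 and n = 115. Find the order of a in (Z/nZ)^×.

ord(27) | φ(115) = φ(5·23) = (5−1)·(23−1) = 4·22 = 88 = 2^3 · 11.
Divisors of 88: 1, 2, 4, 8, 11, 22, 44, 88.
Test each divisor d:
27^1 ≡ 27 (mod 115)
27^2 ≡ 39 (mod 115)
27^4 ≡ 26 (mod 115)
27^8 ≡ 101 (mod 115)
27^11 ≡ 93 (mod 115)
27^22 ≡ 24 (mod 115)
27^44 ≡ 1 (mod 115) ✓
The smallest such exponent is 44, so the order of 27 is 44.

44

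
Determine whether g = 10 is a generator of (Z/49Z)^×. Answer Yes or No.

φ(49) = φ(7^2) = 7·(7−1) = 42 = 2 · 3 · 7.
10 is a primitive root mod 49 iff 10^(φ(49)/q) ≢ 1 for every prime q | φ(49), i.e. q ∈ {2, 3, 7}.
10^21 ≡ 48 (mod 49)  [q = 2: ≢ 1 ✓]
10^14 ≡ 30 (mod 49)  [q = 3: ≢ 1 ✓]
10^6 ≡ 8 (mod 49)  [q = 7: ≢ 1 ✓]
Every test exponent gives a nontrivial residue, hence 10 generates the full group.

Yes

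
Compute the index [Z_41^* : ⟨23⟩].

4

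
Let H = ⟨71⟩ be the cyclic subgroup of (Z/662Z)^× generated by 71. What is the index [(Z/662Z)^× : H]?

ord(71) | φ(662) = φ(2)·φ(331) = 1·330 = 330 = 2 · 3 · 5 · 11.
Divisors of 330: 1, 2, 3, 5, 6, 10, 11, 15, 22, 30, 33, 55, 66, 110, 165, 330.
Test each divisor d:
71^1 ≡ 71 (mod 662)
71^2 ≡ 407 (mod 662)
71^3 ≡ 431 (mod 662)
71^5 ≡ 649 (mod 662)
71^6 ≡ 401 (mod 662)
71^10 ≡ 169 (mod 662)
71^11 ≡ 83 (mod 662)
71^15 ≡ 451 (mod 662)
71^22 ≡ 269 (mod 662)
71^30 ≡ 167 (mod 662)
71^33 ≡ 481 (mod 662)
71^55 ≡ 299 (mod 662)
71^66 ≡ 323 (mod 662)
71^110 ≡ 31 (mod 662)
71^165 ≡ 1 (mod 662) ✓
The order of 71 is 165, so the subgroup it generates has 165 elements.
[(Z/662Z)^× : ⟨71⟩] = 330/165 = 2.

2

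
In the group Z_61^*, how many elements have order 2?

1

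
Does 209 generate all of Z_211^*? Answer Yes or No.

φ(211) = 211 − 1 = 210 = 2 · 3 · 5 · 7.
Test 209^(210/q) mod 211 for each prime factor q of 210:
209^105 ≡ 1 (mod 211)  [q = 2: ≡ 1 ✗]
209^70 ≡ 196 (mod 211)  [q = 3: ≢ 1 ✓]
209^42 ≡ 107 (mod 211)  [q = 5: ≢ 1 ✓]
209^30 ≡ 171 (mod 211)  [q = 7: ≢ 1 ✓]
Since 209^105 ≡ 1, the order of 209 divides 105 < 210, so 209 is not a primitive root.

No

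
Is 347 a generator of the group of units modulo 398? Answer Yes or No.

φ(398) = φ(2)·φ(199) = 1·198 = 198 = 2 · 3^2 · 11.
It suffices to check that the order of 347 is not a proper divisor of 198: compute 347^(198/q) for q ∈ {2, 3, 11}.
347^99 ≡ 397 (mod 398)  [q = 2: ≢ 1 ✓]
347^66 ≡ 305 (mod 398)  [q = 3: ≢ 1 ✓]
347^18 ≡ 139 (mod 398)  [q = 11: ≢ 1 ✓]
None equal 1, so ord_398(347) = 198: 347 is a primitive root.

Yes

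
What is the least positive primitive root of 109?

φ(109) = 109 − 1 = 108 = 2^2 · 3^3.
Test candidates g = 2, 3, … against the prime factors q ∈ {2, 3} of φ(109): g is a generator iff g^(108/q) ≢ 1 for every such q.
g = 2: 2^54 ≡ 108; 2^36 ≡ 1 — hits 1, so not a primitive root.
g = 3: 3^54 ≡ 1 — hits 1, so not a primitive root.
g = 4: 4^54 ≡ 1 — hits 1, so not a primitive root.
g = 5: 5^54 ≡ 1 — hits 1, so not a primitive root.
g = 6: 6^54 ≡ 108; 6^36 ≡ 63 — none is 1, so 6 is a primitive root.
So 6 is the smallest generator of (Z/109Z)^×.

6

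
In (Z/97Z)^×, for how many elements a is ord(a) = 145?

0

φ(97) = 97 − 1 = 96 = 2^5 · 3.
In a cyclic group of order 96, there are φ(d) elements of order d for each divisor d of 96, and zero for non-divisors.
Here 96 is not a multiple of 145, so there are no elements of order 145.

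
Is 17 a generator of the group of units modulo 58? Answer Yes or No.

φ(58) = φ(2)·φ(29) = 1·28 = 28 = 2^2 · 7.
An element g generates (Z/58Z)^× iff g^(28/q) ≢ 1 (mod 58) for each prime q ∈ {2, 7}.
17^14 ≡ 57 (mod 58)  [q = 2: ≢ 1 ✓]
17^4 ≡ 1 (mod 58)  [q = 7: ≡ 1 ✗]
17^4 ≡ 1 shows ord(17) | 4, strictly less than φ(58); not a primitive root.

No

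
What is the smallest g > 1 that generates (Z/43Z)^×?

3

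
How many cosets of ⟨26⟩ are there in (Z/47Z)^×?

By Lagrange's theorem, ord_47(26) divides φ(47) = 47 − 1 = 46 = 2 · 23.
Divisors of 46: 1, 2, 23, 46.
Test each divisor d:
26^1 ≡ 26
26^2 ≡ 18
26^23 ≡ 46
26^46 ≡ 1
Thus |⟨26⟩| = ord(26) = 46.
[(Z/47Z)^× : ⟨26⟩] = 46/46 = 1.

1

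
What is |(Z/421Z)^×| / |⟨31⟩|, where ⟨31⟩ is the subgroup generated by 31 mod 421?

The order of 31 must divide φ(421) = 421 − 1 = 420 = 2^2 · 3 · 5 · 7.
Divisors of 420: 1, 2, 3, 4, 5, 6, 7, 10, 12, 14, 15, 20, 21, 28, 30, 35, 42, 60, 70, 84, 105, 140, 210, 420.
Check 31^d mod 421 for each divisor in increasing order:
31^1 ≡ 31 (mod 421)
31^2 ≡ 119 (mod 421)
31^3 ≡ 321 (mod 421)
31^4 ≡ 268 (mod 421)
31^5 ≡ 309 (mod 421)
31^6 ≡ 317 (mod 421)
31^7 ≡ 144 (mod 421)
31^10 ≡ 335 (mod 421)
31^12 ≡ 291 (mod 421)
31^14 ≡ 107 (mod 421)
31^15 ≡ 370 (mod 421)
31^20 ≡ 239 (mod 421)
31^21 ≡ 252 (mod 421)
31^28 ≡ 82 (mod 421)
31^30 ≡ 75 (mod 421)
31^35 ≡ 20 (mod 421)
31^42 ≡ 354 (mod 421)
31^60 ≡ 152 (mod 421)
31^70 ≡ 400 (mod 421)
31^84 ≡ 279 (mod 421)
31^105 ≡ 1 (mod 421) ✓
The order of 31 is 105, so the subgroup it generates has 105 elements.
Index = |(Z/421Z)^×| / |⟨31⟩| = 420 / 105 = 4.

4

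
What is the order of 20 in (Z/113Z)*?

Since 20 ∈ (Z/113Z)^×, its order divides φ(113) = 113 − 1 = 112 = 2^4 · 7.
Divisors of 112: 1, 2, 4, 7, 8, 14, 16, 28, 56, 112.
Compute 20^d (mod 113) for the divisors d until we hit 1:
20^1 ≡ 20 (mod 113)
20^2 ≡ 61 (mod 113)
20^4 ≡ 105 (mod 113)
20^7 ≡ 71 (mod 113)
20^8 ≡ 64 (mod 113)
20^14 ≡ 69 (mod 113)
20^16 ≡ 28 (mod 113)
20^28 ≡ 15 (mod 113)
20^56 ≡ 112 (mod 113)
20^112 ≡ 1 (mod 113) ✓
Therefore the multiplicative order of 20 modulo 113 is 112.

112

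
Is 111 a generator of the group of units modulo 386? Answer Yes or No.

φ(386) = φ(2)·φ(193) = 1·192 = 192 = 2^6 · 3.
111 is a primitive root mod 386 iff 111^(φ(386)/q) ≢ 1 for every prime q | φ(386), i.e. q ∈ {2, 3}.
111^96 ≡ 385 (mod 386)  [q = 2: ≢ 1 ✓]
111^64 ≡ 301 (mod 386)  [q = 3: ≢ 1 ✓]
Every test exponent gives a nontrivial residue, hence 111 generates the full group.

Yes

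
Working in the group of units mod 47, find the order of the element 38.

46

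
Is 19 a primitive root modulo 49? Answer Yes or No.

No

φ(49) = φ(7^2) = 7·(7−1) = 42 = 2 · 3 · 7.
Test 19^(42/q) mod 49 for each prime factor q of 42:
19^21 ≡ 48 (mod 49)  [q = 2: ≢ 1 ✓]
19^14 ≡ 18 (mod 49)  [q = 3: ≢ 1 ✓]
19^6 ≡ 1 (mod 49)  [q = 7: ≡ 1 ✗]
The check at q = 7 fails, so 19 generates a proper subgroup.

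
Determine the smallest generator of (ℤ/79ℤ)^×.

3

φ(79) = 79 − 1 = 78 = 2 · 3 · 13.
Test candidates g = 2, 3, … against the prime factors q ∈ {2, 3, 13} of φ(79): g is a generator iff g^(78/q) ≢ 1 for every such q.
g = 2: 2^39 ≡ 1 — hits 1, so not a primitive root.
g = 3: 3^39 ≡ 78; 3^26 ≡ 23; 3^6 ≡ 18 — none is 1, so 3 is a primitive root.
The smallest primitive root modulo 79 is 3.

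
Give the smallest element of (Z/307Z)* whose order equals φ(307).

φ(307) = 307 − 1 = 306 = 2 · 3^2 · 17.
g is a primitive root iff g^(306/q) ≢ 1 (mod 307) for each prime q ∈ {2, 3, 17}.
g = 2: 2^153 ≡ 306; 2^102 ≡ 1 — hits 1, so not a primitive root.
g = 3: 3^153 ≡ 306; 3^102 ≡ 1 — hits 1, so not a primitive root.
g = 4: 4^153 ≡ 1 — hits 1, so not a primitive root.
g = 5: 5^153 ≡ 306; 5^102 ≡ 289; 5^18 ≡ 81 — none is 1, so 5 is a primitive root.
The smallest primitive root modulo 307 is 5.

5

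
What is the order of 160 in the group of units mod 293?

146

ord(160) | φ(293) = 293 − 1 = 292 = 2^2 · 73.
Divisors of 292: 1, 2, 4, 73, 146, 292.
Compute 160^d (mod 293) for the divisors d until we hit 1:
160^1 ≡ 160
160^2 ≡ 109
160^4 ≡ 161
160^73 ≡ 292
160^146 ≡ 1
Therefore the multiplicative order of 160 modulo 293 is 146.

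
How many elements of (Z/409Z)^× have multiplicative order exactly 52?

0

φ(409) = 409 − 1 = 408 = 2^3 · 3 · 17.
(Z/409Z)^× is cyclic (|G| = 408); a cyclic group of order m has exactly φ(d) elements of each order d | m, and none otherwise.
Here 408 is not a multiple of 52, so there are no elements of order 52.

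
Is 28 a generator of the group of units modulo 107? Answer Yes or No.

Yes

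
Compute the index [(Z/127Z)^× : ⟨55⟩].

1

By Lagrange's theorem, ord_127(55) divides φ(127) = 127 − 1 = 126 = 2 · 3^2 · 7.
Divisors of 126: 1, 2, 3, 6, 7, 9, 14, 18, 21, 42, 63, 126.
Compute 55^d (mod 127) for the divisors d until we hit 1:
55^1 ≡ 55 (mod 127)
55^2 ≡ 104 (mod 127)
55^3 ≡ 5 (mod 127)
55^6 ≡ 25 (mod 127)
55^7 ≡ 105 (mod 127)
55^9 ≡ 125 (mod 127)
55^14 ≡ 103 (mod 127)
55^18 ≡ 4 (mod 127)
55^21 ≡ 20 (mod 127)
55^42 ≡ 19 (mod 127)
55^63 ≡ 126 (mod 127)
55^126 ≡ 1 (mod 127) ✓
So ord_127(55) = 126, hence |⟨55⟩| = 126.
The index is φ(127) / ord(55) = 126 / 126 = 1.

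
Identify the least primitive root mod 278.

φ(278) = φ(2)·φ(139) = 1·138 = 138 = 2 · 3 · 23.
g is a primitive root iff g^(138/q) ≢ 1 (mod 278) for each prime q ∈ {2, 3, 23}.
g = 2: gcd(2, 278) = 2 > 1, not a unit — skip.
g = 3: 3^69 ≡ 277; 3^46 ≡ 181; 3^6 ≡ 173 — none is 1, so 3 is a primitive root.
Hence the least primitive root of 278 is 3.

3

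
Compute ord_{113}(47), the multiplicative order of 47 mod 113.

The order of 47 must divide φ(113) = 113 − 1 = 112 = 2^4 · 7.
Divisors of 112: 1, 2, 4, 7, 8, 14, 16, 28, 56, 112.
Compute 47^d (mod 113) for the divisors d until we hit 1:
47^1 ≡ 47
47^2 ≡ 62
47^4 ≡ 2
47^7 ≡ 65
47^8 ≡ 4
47^14 ≡ 44
47^16 ≡ 16
47^28 ≡ 15
47^56 ≡ 112
47^112 ≡ 1
The smallest such exponent is 112, so the order of 47 is 112.

112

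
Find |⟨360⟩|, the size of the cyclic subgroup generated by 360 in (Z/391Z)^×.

By Lagrange's theorem, ord_391(360) divides φ(391) = φ(17·23) = (17−1)·(23−1) = 16·22 = 352 = 2^5 · 11.
Divisors of 352: 1, 2, 4, 8, 11, 16, 22, 32, 44, 88, 176, 352.
Check 360^d mod 391 for each divisor in increasing order:
360^1 ≡ 360
360^2 ≡ 179
360^4 ≡ 370
360^8 ≡ 50
360^11 ≡ 160
360^16 ≡ 154
360^22 ≡ 185
360^32 ≡ 256
360^44 ≡ 208
360^88 ≡ 254
360^176 ≡ 1
The smallest such exponent is 176, so the order of 360 is 176.

176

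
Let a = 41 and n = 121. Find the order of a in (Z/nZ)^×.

110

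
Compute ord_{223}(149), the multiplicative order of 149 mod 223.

222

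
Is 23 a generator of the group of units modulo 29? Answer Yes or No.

No

φ(29) = 29 − 1 = 28 = 2^2 · 7.
An element g generates (Z/29Z)^× iff g^(28/q) ≢ 1 (mod 29) for each prime q ∈ {2, 7}.
23^14 ≡ 1 (mod 29)  [q = 2: ≡ 1 ✗]
23^4 ≡ 20 (mod 29)  [q = 7: ≢ 1 ✓]
Since 23^14 ≡ 1, the order of 23 divides 14 < 28, so 23 is not a primitive root.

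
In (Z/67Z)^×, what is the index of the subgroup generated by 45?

3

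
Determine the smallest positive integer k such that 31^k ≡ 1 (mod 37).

4

The order of 31 must divide φ(37) = 37 − 1 = 36 = 2^2 · 3^2.
Divisors of 36: 1, 2, 3, 4, 6, 9, 12, 18, 36.
Evaluate successive powers at the divisors of 36:
31^1 ≡ 31 (mod 37)
31^2 ≡ 36 (mod 37)
31^3 ≡ 6 (mod 37)
31^4 ≡ 1 (mod 37) ✓
Therefore the multiplicative order of 31 modulo 37 is 4.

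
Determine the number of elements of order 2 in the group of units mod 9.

1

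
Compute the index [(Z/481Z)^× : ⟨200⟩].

12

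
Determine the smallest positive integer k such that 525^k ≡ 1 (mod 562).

56

Since 525 ∈ (Z/562Z)^×, its order divides φ(562) = φ(2)·φ(281) = 1·280 = 280 = 2^3 · 5 · 7.
Divisors of 280: 1, 2, 4, 5, 7, 8, 10, 14, 20, 28, 35, 40, 56, 70, 140, 280.
Compute 525^d (mod 562) for the divisors d until we hit 1:
525^1 ≡ 525
525^2 ≡ 245
525^4 ≡ 453
525^5 ≡ 99
525^7 ≡ 89
525^8 ≡ 79
525^10 ≡ 247
525^14 ≡ 53
525^20 ≡ 313
525^28 ≡ 561
525^35 ≡ 473
525^40 ≡ 181
525^56 ≡ 1
The smallest such exponent is 56, so the order of 525 is 56.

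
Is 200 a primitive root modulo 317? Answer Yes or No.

Yes

φ(317) = 317 − 1 = 316 = 2^2 · 79.
200 is a primitive root mod 317 iff 200^(φ(317)/q) ≢ 1 for every prime q | φ(317), i.e. q ∈ {2, 79}.
200^158 ≡ 316 (mod 317)  [q = 2: ≢ 1 ✓]
200^4 ≡ 194 (mod 317)  [q = 79: ≢ 1 ✓]
All checks pass, so 200 has order 316 and is a primitive root modulo 317.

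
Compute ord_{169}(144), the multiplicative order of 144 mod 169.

13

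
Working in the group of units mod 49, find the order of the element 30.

3

Since 30 ∈ (Z/49Z)^×, its order divides φ(49) = φ(7^2) = 7·(7−1) = 42 = 2 · 3 · 7.
Divisors of 42: 1, 2, 3, 6, 7, 14, 21, 42.
Compute 30^d (mod 49) for the divisors d until we hit 1:
30^1 ≡ 30
30^2 ≡ 18
30^3 ≡ 1
Therefore the multiplicative order of 30 modulo 49 is 3.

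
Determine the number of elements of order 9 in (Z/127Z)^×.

φ(127) = 127 − 1 = 126 = 2 · 3^2 · 7.
(Z/127Z)^× is cyclic (|G| = 126); a cyclic group of order m has exactly φ(d) elements of each order d | m, and none otherwise.
9 = 3^2 divides 126, and φ(9) = 6.

6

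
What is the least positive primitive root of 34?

3

φ(34) = φ(2)·φ(17) = 1·16 = 16 = 2^4.
Test candidates g = 2, 3, … against the prime factors q ∈ {2} of φ(34): g is a generator iff g^(16/q) ≢ 1 for every such q.
g = 2: gcd(2, 34) = 2 > 1, not a unit — skip.
g = 3: 3^8 ≡ 33 — none is 1, so 3 is a primitive root.
Hence the least primitive root of 34 is 3.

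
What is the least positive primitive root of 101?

2

φ(101) = 101 − 1 = 100 = 2^2 · 5^2.
g is a primitive root iff g^(100/q) ≢ 1 (mod 101) for each prime q ∈ {2, 5}.
g = 2: 2^50 ≡ 100; 2^20 ≡ 95 — none is 1, so 2 is a primitive root.
The smallest primitive root modulo 101 is 2.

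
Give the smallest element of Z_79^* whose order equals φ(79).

φ(79) = 79 − 1 = 78 = 2 · 3 · 13.
Test candidates g = 2, 3, … against the prime factors q ∈ {2, 3, 13} of φ(79): g is a generator iff g^(78/q) ≢ 1 for every such q.
g = 2: 2^39 ≡ 1 — hits 1, so not a primitive root.
g = 3: 3^39 ≡ 78; 3^26 ≡ 23; 3^6 ≡ 18 — none is 1, so 3 is a primitive root.
Hence the least primitive root of 79 is 3.

3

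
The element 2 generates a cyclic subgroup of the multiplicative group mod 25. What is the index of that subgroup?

By Lagrange's theorem, ord_25(2) divides φ(25) = φ(5^2) = 5·(5−1) = 20 = 2^2 · 5.
Divisors of 20: 1, 2, 4, 5, 10, 20.
Test each divisor d:
2^1 ≡ 2 (mod 25)
2^2 ≡ 4 (mod 25)
2^4 ≡ 16 (mod 25)
2^5 ≡ 7 (mod 25)
2^10 ≡ 24 (mod 25)
2^20 ≡ 1 (mod 25) ✓
So ord_25(2) = 20, hence |⟨2⟩| = 20.
[(Z/25Z)^× : ⟨2⟩] = 20/20 = 1.

1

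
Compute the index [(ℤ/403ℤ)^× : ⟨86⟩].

The order of 86 must divide φ(403) = φ(13·31) = (13−1)·(31−1) = 12·30 = 360 = 2^3 · 3^2 · 5.
Divisors of 360: 1, 2, 3, 4, 5, 6, 8, 9, 10, 12, 15, 18, 20, 24, 30, 36, 40, 45, 60, 72, 90, 120, 180, 360.
Compute 86^d (mod 403) for the divisors d until we hit 1:
86^1 ≡ 86
86^2 ≡ 142
86^3 ≡ 122
86^4 ≡ 14
86^5 ≡ 398
86^6 ≡ 376
86^8 ≡ 196
86^9 ≡ 333
86^10 ≡ 25
86^12 ≡ 326
86^15 ≡ 278
86^18 ≡ 64
86^20 ≡ 222
86^24 ≡ 287
86^30 ≡ 311
86^36 ≡ 66
86^40 ≡ 118
86^45 ≡ 216
86^60 ≡ 1
So ord_403(86) = 60, hence |⟨86⟩| = 60.
[(Z/403Z)^× : ⟨86⟩] = 360/60 = 6.

6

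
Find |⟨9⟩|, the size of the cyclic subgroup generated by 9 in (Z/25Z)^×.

By Lagrange's theorem, ord_25(9) divides φ(25) = φ(5^2) = 5·(5−1) = 20 = 2^2 · 5.
Divisors of 20: 1, 2, 4, 5, 10, 20.
Evaluate successive powers at the divisors of 20:
9^1 ≡ 9 (mod 25)
9^2 ≡ 6 (mod 25)
9^4 ≡ 11 (mod 25)
9^5 ≡ 24 (mod 25)
9^10 ≡ 1 (mod 25) ✓
Therefore the multiplicative order of 9 modulo 25 is 10.

10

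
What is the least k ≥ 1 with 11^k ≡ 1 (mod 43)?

ord(11) | φ(43) = 43 − 1 = 42 = 2 · 3 · 7.
Divisors of 42: 1, 2, 3, 6, 7, 14, 21, 42.
Test each divisor d:
11^1 ≡ 11
11^2 ≡ 35
11^3 ≡ 41
11^6 ≡ 4
11^7 ≡ 1
Hence ord(11) = 7.

7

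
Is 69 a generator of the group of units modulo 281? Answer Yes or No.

φ(281) = 281 − 1 = 280 = 2^3 · 5 · 7.
69 is a primitive root mod 281 iff 69^(φ(281)/q) ≢ 1 for every prime q | φ(281), i.e. q ∈ {2, 5, 7}.
69^140 ≡ 1 (mod 281)  [q = 2: ≡ 1 ✗]
69^56 ≡ 153 (mod 281)  [q = 5: ≢ 1 ✓]
69^40 ≡ 181 (mod 281)  [q = 7: ≢ 1 ✓]
The check at q = 2 fails, so 69 generates a proper subgroup.

No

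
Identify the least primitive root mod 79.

3

φ(79) = 79 − 1 = 78 = 2 · 3 · 13.
g is a primitive root iff g^(78/q) ≢ 1 (mod 79) for each prime q ∈ {2, 3, 13}.
g = 2: 2^39 ≡ 1 — hits 1, so not a primitive root.
g = 3: 3^39 ≡ 78; 3^26 ≡ 23; 3^6 ≡ 18 — none is 1, so 3 is a primitive root.
Hence the least primitive root of 79 is 3.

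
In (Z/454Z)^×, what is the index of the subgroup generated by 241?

1

ord(241) | φ(454) = φ(2)·φ(227) = 1·226 = 226 = 2 · 113.
Divisors of 226: 1, 2, 113, 226.
Test each divisor d:
241^1 ≡ 241 (mod 454)
241^2 ≡ 423 (mod 454)
241^113 ≡ 453 (mod 454)
241^226 ≡ 1 (mod 454) ✓
Thus |⟨241⟩| = ord(241) = 226.
Index = |(Z/454Z)^×| / |⟨241⟩| = 226 / 226 = 1.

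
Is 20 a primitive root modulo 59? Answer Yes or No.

No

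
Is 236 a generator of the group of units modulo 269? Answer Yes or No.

φ(269) = 269 − 1 = 268 = 2^2 · 67.
An element g generates (Z/269Z)^× iff g^(268/q) ≢ 1 (mod 269) for each prime q ∈ {2, 67}.
236^134 ≡ 268 (mod 269)  [q = 2: ≢ 1 ✓]
236^4 ≡ 169 (mod 269)  [q = 67: ≢ 1 ✓]
None equal 1, so ord_269(236) = 268: 236 is a primitive root.

Yes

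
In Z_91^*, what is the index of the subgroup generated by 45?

6

By Lagrange's theorem, ord_91(45) divides φ(91) = φ(7·13) = (7−1)·(13−1) = 6·12 = 72 = 2^3 · 3^2.
Divisors of 72: 1, 2, 3, 4, 6, 8, 9, 12, 18, 24, 36, 72.
Evaluate successive powers at the divisors of 72:
45^1 ≡ 45 (mod 91)
45^2 ≡ 23 (mod 91)
45^3 ≡ 34 (mod 91)
45^4 ≡ 74 (mod 91)
45^6 ≡ 64 (mod 91)
45^8 ≡ 16 (mod 91)
45^9 ≡ 83 (mod 91)
45^12 ≡ 1 (mod 91) ✓
So ord_91(45) = 12, hence |⟨45⟩| = 12.
[(Z/91Z)^× : ⟨45⟩] = 72/12 = 6.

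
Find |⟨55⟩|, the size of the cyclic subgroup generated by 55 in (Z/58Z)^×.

28

ord(55) | φ(58) = φ(2)·φ(29) = 1·28 = 28 = 2^2 · 7.
Divisors of 28: 1, 2, 4, 7, 14, 28.
Evaluate successive powers at the divisors of 28:
55^1 ≡ 55 (mod 58)
55^2 ≡ 9 (mod 58)
55^4 ≡ 23 (mod 58)
55^7 ≡ 17 (mod 58)
55^14 ≡ 57 (mod 58)
55^28 ≡ 1 (mod 58) ✓
The smallest such exponent is 28, so the order of 55 is 28.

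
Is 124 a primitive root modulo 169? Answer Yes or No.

φ(169) = φ(13^2) = 13·(13−1) = 156 = 2^2 · 3 · 13.
An element g generates (Z/169Z)^× iff g^(156/q) ≢ 1 (mod 169) for each prime q ∈ {2, 3, 13}.
124^78 ≡ 168 (mod 169)  [q = 2: ≢ 1 ✓]
124^52 ≡ 22 (mod 169)  [q = 3: ≢ 1 ✓]
124^12 ≡ 53 (mod 169)  [q = 13: ≢ 1 ✓]
None equal 1, so ord_169(124) = 156: 124 is a primitive root.

Yes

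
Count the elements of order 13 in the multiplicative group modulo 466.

φ(466) = φ(2)·φ(233) = 1·232 = 232 = 2^3 · 29.
Since (Z/466Z)^× is cyclic of order 232, the number of elements of order d is φ(d) when d | 232 and 0 otherwise.
Here 232 is not a multiple of 13, so there are no elements of order 13.

0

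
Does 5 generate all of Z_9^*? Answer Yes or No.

Yes

φ(9) = φ(3^2) = 3·(3−1) = 6 = 2 · 3.
Test 5^(6/q) mod 9 for each prime factor q of 6:
5^3 ≡ 8 (mod 9)  [q = 2: ≢ 1 ✓]
5^2 ≡ 7 (mod 9)  [q = 3: ≢ 1 ✓]
None equal 1, so ord_9(5) = 6: 5 is a primitive root.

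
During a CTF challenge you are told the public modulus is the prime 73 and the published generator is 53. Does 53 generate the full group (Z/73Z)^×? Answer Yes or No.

φ(73) = 73 − 1 = 72 = 2^3 · 3^2.
It suffices to check that the order of 53 is not a proper divisor of 72: compute 53^(72/q) for q ∈ {2, 3}.
53^36 ≡ 72 (mod 73)  [q = 2: ≢ 1 ✓]
53^24 ≡ 64 (mod 73)  [q = 3: ≢ 1 ✓]
None equal 1, so ord_73(53) = 72: 53 is a primitive root.

Yes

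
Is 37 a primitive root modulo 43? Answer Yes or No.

No

φ(43) = 43 − 1 = 42 = 2 · 3 · 7.
It suffices to check that the order of 37 is not a proper divisor of 42: compute 37^(42/q) for q ∈ {2, 3, 7}.
37^21 ≡ 42 (mod 43)  [q = 2: ≢ 1 ✓]
37^14 ≡ 36 (mod 43)  [q = 3: ≢ 1 ✓]
37^6 ≡ 1 (mod 43)  [q = 7: ≡ 1 ✗]
The check at q = 7 fails, so 37 generates a proper subgroup.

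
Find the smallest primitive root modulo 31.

3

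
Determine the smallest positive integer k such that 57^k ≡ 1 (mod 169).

By Lagrange's theorem, ord_169(57) divides φ(169) = φ(13^2) = 13·(13−1) = 156 = 2^2 · 3 · 13.
Divisors of 156: 1, 2, 3, 4, 6, 12, 13, 26, 39, 52, 78, 156.
Check 57^d mod 169 for each divisor in increasing order:
57^1 ≡ 57 (mod 169)
57^2 ≡ 38 (mod 169)
57^3 ≡ 138 (mod 169)
57^4 ≡ 92 (mod 169)
57^6 ≡ 116 (mod 169)
57^12 ≡ 105 (mod 169)
57^13 ≡ 70 (mod 169)
57^26 ≡ 168 (mod 169)
57^39 ≡ 99 (mod 169)
57^52 ≡ 1 (mod 169) ✓
Hence ord(57) = 52.

52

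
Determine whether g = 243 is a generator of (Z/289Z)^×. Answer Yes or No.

φ(289) = φ(17^2) = 17·(17−1) = 272 = 2^4 · 17.
243 is a primitive root mod 289 iff 243^(φ(289)/q) ≢ 1 for every prime q | φ(289), i.e. q ∈ {2, 17}.
243^136 ≡ 288 (mod 289)  [q = 2: ≢ 1 ✓]
243^16 ≡ 273 (mod 289)  [q = 17: ≢ 1 ✓]
None equal 1, so ord_289(243) = 272: 243 is a primitive root.

Yes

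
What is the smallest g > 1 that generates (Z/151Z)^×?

6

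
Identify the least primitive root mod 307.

5

φ(307) = 307 − 1 = 306 = 2 · 3^2 · 17.
Test candidates g = 2, 3, … against the prime factors q ∈ {2, 3, 17} of φ(307): g is a generator iff g^(306/q) ≢ 1 for every such q.
g = 2: 2^153 ≡ 306; 2^102 ≡ 1 — hits 1, so not a primitive root.
g = 3: 3^153 ≡ 306; 3^102 ≡ 1 — hits 1, so not a primitive root.
g = 4: 4^153 ≡ 1 — hits 1, so not a primitive root.
g = 5: 5^153 ≡ 306; 5^102 ≡ 289; 5^18 ≡ 81 — none is 1, so 5 is a primitive root.
The smallest primitive root modulo 307 is 5.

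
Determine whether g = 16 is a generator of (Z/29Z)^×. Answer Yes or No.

No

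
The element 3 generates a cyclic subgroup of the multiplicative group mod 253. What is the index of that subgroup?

4

The order of 3 must divide φ(253) = φ(11·23) = (11−1)·(23−1) = 10·22 = 220 = 2^2 · 5 · 11.
Divisors of 220: 1, 2, 4, 5, 10, 11, 20, 22, 44, 55, 110, 220.
Compute 3^d (mod 253) for the divisors d until we hit 1:
3^1 ≡ 3 (mod 253)
3^2 ≡ 9 (mod 253)
3^4 ≡ 81 (mod 253)
3^5 ≡ 243 (mod 253)
3^10 ≡ 100 (mod 253)
3^11 ≡ 47 (mod 253)
3^20 ≡ 133 (mod 253)
3^22 ≡ 185 (mod 253)
3^44 ≡ 70 (mod 253)
3^55 ≡ 1 (mod 253) ✓
The order of 3 is 55, so the subgroup it generates has 55 elements.
[(Z/253Z)^× : ⟨3⟩] = 220/55 = 4.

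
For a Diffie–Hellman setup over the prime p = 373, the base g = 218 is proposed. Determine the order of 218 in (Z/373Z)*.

372

ord(218) | φ(373) = 373 − 1 = 372 = 2^2 · 3 · 31.
Divisors of 372: 1, 2, 3, 4, 6, 12, 31, 62, 93, 124, 186, 372.
Test each divisor d:
218^1 ≡ 218
218^2 ≡ 153
218^3 ≡ 157
218^4 ≡ 283
218^6 ≡ 31
218^12 ≡ 215
218^31 ≡ 304
218^62 ≡ 285
218^93 ≡ 104
218^124 ≡ 284
218^186 ≡ 372
218^372 ≡ 1
So ord_373(218) = 372.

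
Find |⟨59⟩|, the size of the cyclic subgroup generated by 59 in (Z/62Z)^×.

15

ord(59) | φ(62) = φ(2)·φ(31) = 1·30 = 30 = 2 · 3 · 5.
Divisors of 30: 1, 2, 3, 5, 6, 10, 15, 30.
Compute 59^d (mod 62) for the divisors d until we hit 1:
59^1 ≡ 59
59^2 ≡ 9
59^3 ≡ 35
59^5 ≡ 5
59^6 ≡ 47
59^10 ≡ 25
59^15 ≡ 1
So ord_62(59) = 15.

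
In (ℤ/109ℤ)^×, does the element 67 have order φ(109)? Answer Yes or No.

φ(109) = 109 − 1 = 108 = 2^2 · 3^3.
67 is a primitive root mod 109 iff 67^(φ(109)/q) ≢ 1 for every prime q | φ(109), i.e. q ∈ {2, 3}.
67^54 ≡ 108 (mod 109)  [q = 2: ≢ 1 ✓]
67^36 ≡ 45 (mod 109)  [q = 3: ≢ 1 ✓]
None equal 1, so ord_109(67) = 108: 67 is a primitive root.

Yes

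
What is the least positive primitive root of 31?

3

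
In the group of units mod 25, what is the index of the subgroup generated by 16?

Since 16 ∈ (Z/25Z)^×, its order divides φ(25) = φ(5^2) = 5·(5−1) = 20 = 2^2 · 5.
Divisors of 20: 1, 2, 4, 5, 10, 20.
Test each divisor d:
16^1 ≡ 16 (mod 25)
16^2 ≡ 6 (mod 25)
16^4 ≡ 11 (mod 25)
16^5 ≡ 1 (mod 25) ✓
Thus |⟨16⟩| = ord(16) = 5.
The index is φ(25) / ord(16) = 20 / 5 = 4.

4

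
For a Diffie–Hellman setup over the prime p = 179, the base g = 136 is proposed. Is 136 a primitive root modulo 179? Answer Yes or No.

Yes

φ(179) = 179 − 1 = 178 = 2 · 89.
An element g generates (Z/179Z)^× iff g^(178/q) ≢ 1 (mod 179) for each prime q ∈ {2, 89}.
136^89 ≡ 178 (mod 179)  [q = 2: ≢ 1 ✓]
136^2 ≡ 59 (mod 179)  [q = 89: ≢ 1 ✓]
Every test exponent gives a nontrivial residue, hence 136 generates the full group.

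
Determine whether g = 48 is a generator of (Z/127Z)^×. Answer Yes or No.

Yes

φ(127) = 127 − 1 = 126 = 2 · 3^2 · 7.
It suffices to check that the order of 48 is not a proper divisor of 126: compute 48^(126/q) for q ∈ {2, 3, 7}.
48^63 ≡ 126 (mod 127)  [q = 2: ≢ 1 ✓]
48^42 ≡ 107 (mod 127)  [q = 3: ≢ 1 ✓]
48^18 ≡ 16 (mod 127)  [q = 7: ≢ 1 ✓]
Every test exponent gives a nontrivial residue, hence 48 generates the full group.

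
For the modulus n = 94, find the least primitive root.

5

φ(94) = φ(2)·φ(47) = 1·46 = 46 = 2 · 23.
Test candidates g = 2, 3, … against the prime factors q ∈ {2, 23} of φ(94): g is a generator iff g^(46/q) ≢ 1 for every such q.
g = 2: gcd(2, 94) = 2 > 1, not a unit — skip.
g = 3: 3^23 ≡ 1 — hits 1, so not a primitive root.
g = 4: gcd(4, 94) = 2 > 1, not a unit — skip.
g = 5: 5^23 ≡ 93; 5^2 ≡ 25 — none is 1, so 5 is a primitive root.
The smallest primitive root modulo 94 is 5.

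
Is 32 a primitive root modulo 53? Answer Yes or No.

Yes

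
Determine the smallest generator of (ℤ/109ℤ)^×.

6

φ(109) = 109 − 1 = 108 = 2^2 · 3^3.
Test candidates g = 2, 3, … against the prime factors q ∈ {2, 3} of φ(109): g is a generator iff g^(108/q) ≢ 1 for every such q.
g = 2: 2^54 ≡ 108; 2^36 ≡ 1 — hits 1, so not a primitive root.
g = 3: 3^54 ≡ 1 — hits 1, so not a primitive root.
g = 4: 4^54 ≡ 1 — hits 1, so not a primitive root.
g = 5: 5^54 ≡ 1 — hits 1, so not a primitive root.
g = 6: 6^54 ≡ 108; 6^36 ≡ 63 — none is 1, so 6 is a primitive root.
So 6 is the smallest generator of (Z/109Z)^×.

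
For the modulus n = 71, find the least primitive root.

7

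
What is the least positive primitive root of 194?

5

φ(194) = φ(2)·φ(97) = 1·96 = 96 = 2^5 · 3.
Test candidates g = 2, 3, … against the prime factors q ∈ {2, 3} of φ(194): g is a generator iff g^(96/q) ≢ 1 for every such q.
g = 2: gcd(2, 194) = 2 > 1, not a unit — skip.
g = 3: 3^48 ≡ 1 — hits 1, so not a primitive root.
g = 4: gcd(4, 194) = 2 > 1, not a unit — skip.
g = 5: 5^48 ≡ 193; 5^32 ≡ 35 — none is 1, so 5 is a primitive root.
The smallest primitive root modulo 194 is 5.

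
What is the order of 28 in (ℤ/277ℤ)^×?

Since 28 ∈ (Z/277Z)^×, its order divides φ(277) = 277 − 1 = 276 = 2^2 · 3 · 23.
Divisors of 276: 1, 2, 3, 4, 6, 12, 23, 46, 69, 92, 138, 276.
Test each divisor d:
28^1 ≡ 28 (mod 277)
28^2 ≡ 230 (mod 277)
28^3 ≡ 69 (mod 277)
28^4 ≡ 270 (mod 277)
28^6 ≡ 52 (mod 277)
28^12 ≡ 211 (mod 277)
28^23 ≡ 116 (mod 277)
28^46 ≡ 160 (mod 277)
28^69 ≡ 1 (mod 277) ✓
Therefore the multiplicative order of 28 modulo 277 is 69.

69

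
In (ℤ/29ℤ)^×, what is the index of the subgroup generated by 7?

ord(7) | φ(29) = 29 − 1 = 28 = 2^2 · 7.
Divisors of 28: 1, 2, 4, 7, 14, 28.
Evaluate successive powers at the divisors of 28:
7^1 ≡ 7 (mod 29)
7^2 ≡ 20 (mod 29)
7^4 ≡ 23 (mod 29)
7^7 ≡ 1 (mod 29) ✓
The order of 7 is 7, so the subgroup it generates has 7 elements.
The index is φ(29) / ord(7) = 28 / 7 = 4.

4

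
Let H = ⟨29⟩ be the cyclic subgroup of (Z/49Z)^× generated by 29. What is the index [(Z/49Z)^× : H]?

6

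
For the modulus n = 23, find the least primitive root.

5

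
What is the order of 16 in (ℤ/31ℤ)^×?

The order of 16 must divide φ(31) = 31 − 1 = 30 = 2 · 3 · 5.
Divisors of 30: 1, 2, 3, 5, 6, 10, 15, 30.
Check 16^d mod 31 for each divisor in increasing order:
16^1 ≡ 16 (mod 31)
16^2 ≡ 8 (mod 31)
16^3 ≡ 4 (mod 31)
16^5 ≡ 1 (mod 31) ✓
The smallest such exponent is 5, so the order of 16 is 5.

5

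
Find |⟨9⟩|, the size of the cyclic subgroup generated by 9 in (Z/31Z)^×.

15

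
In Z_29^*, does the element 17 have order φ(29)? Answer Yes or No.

No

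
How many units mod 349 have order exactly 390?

0

φ(349) = 349 − 1 = 348 = 2^2 · 3 · 29.
Since (Z/349Z)^× is cyclic of order 348, the number of elements of order d is φ(d) when d | 348 and 0 otherwise.
390 does not divide 348, so no element of (Z/349Z)^× has order 390.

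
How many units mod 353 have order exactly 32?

16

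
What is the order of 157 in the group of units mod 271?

54

Since 157 ∈ (Z/271Z)^×, its order divides φ(271) = 271 − 1 = 270 = 2 · 3^3 · 5.
Divisors of 270: 1, 2, 3, 5, 6, 9, 10, 15, 18, 27, 30, 45, 54, 90, 135, 270.
Evaluate successive powers at the divisors of 270:
157^1 ≡ 157
157^2 ≡ 259
157^3 ≡ 13
157^5 ≡ 115
157^6 ≡ 169
157^9 ≡ 29
157^10 ≡ 217
157^15 ≡ 23
157^18 ≡ 28
157^27 ≡ 270
157^30 ≡ 258
157^45 ≡ 243
157^54 ≡ 1
Therefore the multiplicative order of 157 modulo 271 is 54.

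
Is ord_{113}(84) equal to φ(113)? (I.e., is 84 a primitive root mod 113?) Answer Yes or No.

φ(113) = 113 − 1 = 112 = 2^4 · 7.
84 is a primitive root mod 113 iff 84^(φ(113)/q) ≢ 1 for every prime q | φ(113), i.e. q ∈ {2, 7}.
84^56 ≡ 112 (mod 113)  [q = 2: ≢ 1 ✓]
84^16 ≡ 109 (mod 113)  [q = 7: ≢ 1 ✓]
All checks pass, so 84 has order 112 and is a primitive root modulo 113.

Yes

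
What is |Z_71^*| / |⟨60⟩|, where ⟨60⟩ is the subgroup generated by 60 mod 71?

Since 60 ∈ (Z/71Z)^×, its order divides φ(71) = 71 − 1 = 70 = 2 · 5 · 7.
Divisors of 70: 1, 2, 5, 7, 10, 14, 35, 70.
Evaluate successive powers at the divisors of 70:
60^1 ≡ 60 (mod 71)
60^2 ≡ 50 (mod 71)
60^5 ≡ 48 (mod 71)
60^7 ≡ 57 (mod 71)
60^10 ≡ 32 (mod 71)
60^14 ≡ 54 (mod 71)
60^35 ≡ 1 (mod 71) ✓
The order of 60 is 35, so the subgroup it generates has 35 elements.
The index is φ(71) / ord(60) = 70 / 35 = 2.

2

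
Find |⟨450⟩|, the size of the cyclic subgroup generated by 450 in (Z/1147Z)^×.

20

The order of 450 must divide φ(1147) = φ(31·37) = (31−1)·(37−1) = 30·36 = 1080 = 2^3 · 3^3 · 5.
Divisors of 1080: 1, 2, 3, 4, 5, 6, 8, 9, 10, 12, 15, 18, 20, 24, 27, 30, 36, 40, 45, 54, 60, 72, 90, 108, 120, 135, 180, 216, 270, 360, 540, 1080.
Compute 450^d (mod 1147) for the divisors d until we hit 1:
450^1 ≡ 450
450^2 ≡ 628
450^3 ≡ 438
450^4 ≡ 963
450^5 ≡ 931
450^6 ≡ 295
450^8 ≡ 593
450^9 ≡ 746
450^10 ≡ 776
450^12 ≡ 1000
450^15 ≡ 993
450^18 ≡ 221
450^20 ≡ 1
So ord_1147(450) = 20.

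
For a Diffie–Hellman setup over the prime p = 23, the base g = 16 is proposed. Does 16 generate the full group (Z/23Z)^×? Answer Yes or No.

φ(23) = 23 − 1 = 22 = 2 · 11.
An element g generates (Z/23Z)^× iff g^(22/q) ≢ 1 (mod 23) for each prime q ∈ {2, 11}.
16^11 ≡ 1 (mod 23)  [q = 2: ≡ 1 ✗]
16^2 ≡ 3 (mod 23)  [q = 11: ≢ 1 ✓]
16^11 ≡ 1 shows ord(16) | 11, strictly less than φ(23); not a primitive root.

No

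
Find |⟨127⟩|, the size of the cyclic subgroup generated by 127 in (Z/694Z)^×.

173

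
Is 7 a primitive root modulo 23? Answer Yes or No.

Yes

φ(23) = 23 − 1 = 22 = 2 · 11.
Test 7^(22/q) mod 23 for each prime factor q of 22:
7^11 ≡ 22 (mod 23)  [q = 2: ≢ 1 ✓]
7^2 ≡ 3 (mod 23)  [q = 11: ≢ 1 ✓]
None equal 1, so ord_23(7) = 22: 7 is a primitive root.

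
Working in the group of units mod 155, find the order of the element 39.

10

ord(39) | φ(155) = φ(5·31) = (5−1)·(31−1) = 4·30 = 120 = 2^3 · 3 · 5.
Divisors of 120: 1, 2, 3, 4, 5, 6, 8, 10, 12, 15, 20, 24, 30, 40, 60, 120.
Test each divisor d:
39^1 ≡ 39 (mod 155)
39^2 ≡ 126 (mod 155)
39^3 ≡ 109 (mod 155)
39^4 ≡ 66 (mod 155)
39^5 ≡ 94 (mod 155)
39^6 ≡ 101 (mod 155)
39^8 ≡ 16 (mod 155)
39^10 ≡ 1 (mod 155) ✓
So ord_155(39) = 10.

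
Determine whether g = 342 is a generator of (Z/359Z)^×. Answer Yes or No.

φ(359) = 359 − 1 = 358 = 2 · 179.
342 is a primitive root mod 359 iff 342^(φ(359)/q) ≢ 1 for every prime q | φ(359), i.e. q ∈ {2, 179}.
342^179 ≡ 358 (mod 359)  [q = 2: ≢ 1 ✓]
342^2 ≡ 289 (mod 359)  [q = 179: ≢ 1 ✓]
Every test exponent gives a nontrivial residue, hence 342 generates the full group.

Yes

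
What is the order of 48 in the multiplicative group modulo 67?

66

By Lagrange's theorem, ord_67(48) divides φ(67) = 67 − 1 = 66 = 2 · 3 · 11.
Divisors of 66: 1, 2, 3, 6, 11, 22, 33, 66.
Check 48^d mod 67 for each divisor in increasing order:
48^1 ≡ 48
48^2 ≡ 26
48^3 ≡ 42
48^6 ≡ 22
48^11 ≡ 38
48^22 ≡ 37
48^33 ≡ 66
48^66 ≡ 1
So ord_67(48) = 66.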